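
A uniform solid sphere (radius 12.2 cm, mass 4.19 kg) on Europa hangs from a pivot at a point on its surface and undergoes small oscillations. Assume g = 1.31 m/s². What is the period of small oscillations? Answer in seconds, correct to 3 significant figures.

2.27 s

I_cm = (2/5)mr² = 0.02495 kg·m². The pivot is at distance d = 0.122 m from the centre of mass.
By the parallel-axis theorem, I = I_cm + md² = 0.02495 + 0.06236 = 0.08731 kg·m².
T = 2π√(I/(mgd)) = 2π√(0.08731/(4.19 × 1.31 × 0.122)) = 2.27 s.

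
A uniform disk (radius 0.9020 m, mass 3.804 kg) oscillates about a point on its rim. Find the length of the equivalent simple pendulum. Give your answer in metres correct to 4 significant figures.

1.353 m

The equivalent simple-pendulum length is L_eq = I/(md), where I is about the pivot and d = 0.90200 m.
I_cm = ½mR² = 1.5475 kg·m², so I = I_cm + md² = 1.5475 + 3.0949 = 4.6424 kg·m².
L_eq = 4.6424/(3.804 × 0.90200) = 1.353 m.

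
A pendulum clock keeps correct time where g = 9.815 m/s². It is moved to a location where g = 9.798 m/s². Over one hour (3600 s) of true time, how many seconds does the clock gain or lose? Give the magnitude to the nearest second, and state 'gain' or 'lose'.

The clock's period scales as T ∝ 1/√g, so T'/T = √(9.815/9.798) = 1.00087.
In 3600 s of true time the clock registers 3600/1.00087 = 3596.9 s, so it loses 3 s.

lose 3 s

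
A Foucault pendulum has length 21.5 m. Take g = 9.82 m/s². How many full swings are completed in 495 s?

T = 2π√(L/g) = 2π√(21.5/9.82) = 9.297 s.
Number of complete oscillations = ⌊495/9.297⌋ = ⌊53.24⌋ = 53.

53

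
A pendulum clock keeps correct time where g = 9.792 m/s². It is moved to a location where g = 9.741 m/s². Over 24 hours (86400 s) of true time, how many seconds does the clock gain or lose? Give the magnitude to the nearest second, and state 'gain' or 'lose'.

The clock's period scales as T ∝ 1/√g, so T'/T = √(9.792/9.741) = 1.00261.
In 86400 s of true time the clock registers 86400/1.00261 = 86174.7 s, so it loses 225 s.

lose 225 s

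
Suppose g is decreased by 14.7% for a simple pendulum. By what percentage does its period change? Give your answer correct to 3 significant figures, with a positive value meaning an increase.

8.27%

T ∝ 1/√g, so T'/T = 1/√(0.8530) = 1.083.
Percentage change in T = (1.083 − 1) × 100% = 8.27%.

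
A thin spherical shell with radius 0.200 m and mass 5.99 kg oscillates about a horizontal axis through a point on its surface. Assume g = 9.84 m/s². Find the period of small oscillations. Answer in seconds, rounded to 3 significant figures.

1.16 s

I_cm = (2/3)mr² = 0.1597 kg·m². The pivot is at distance d = 0.200 m from the centre of mass.
By the parallel-axis theorem, I = I_cm + md² = 0.1597 + 0.2396 = 0.3993 kg·m².
T = 2π√(I/(mgd)) = 2π√(0.3993/(5.99 × 9.84 × 0.200)) = 1.16 s.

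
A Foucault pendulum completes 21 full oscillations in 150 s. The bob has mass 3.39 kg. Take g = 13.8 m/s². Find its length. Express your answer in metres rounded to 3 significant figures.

T = 150/21 = 7.143 s.
From T = 2π√(L/g), L = gT²/(4π²) = 13.8 × 7.143²/(4π²) = 17.8 m.

17.8 m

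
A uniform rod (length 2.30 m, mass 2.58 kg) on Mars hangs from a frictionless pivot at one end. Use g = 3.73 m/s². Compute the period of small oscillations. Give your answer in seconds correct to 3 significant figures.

4.03 s

For a physical pendulum T = 2π√(I/(mgd)), with d = 1.150 m from pivot to centre of mass.
I_cm = mL²/12 = 2.58 × 2.30²/12 = 1.137 kg·m²; I = I_cm + md² = 1.137 + 2.58 × 1.150² = 4.549 kg·m².
T = 2π√(4.549/(2.58 × 3.73 × 1.150)) = 4.03 s.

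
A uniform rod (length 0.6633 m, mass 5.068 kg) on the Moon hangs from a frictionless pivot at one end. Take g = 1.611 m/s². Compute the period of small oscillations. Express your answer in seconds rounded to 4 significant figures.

3.292 s

For a physical pendulum T = 2π√(I/(mgd)), with d = 0.33165 m from pivot to centre of mass.
I_cm = mL²/12 = 5.068 × 0.6633²/12 = 0.18581 kg·m²; I = I_cm + md² = 0.18581 + 5.068 × 0.33165² = 0.74325 kg·m².
T = 2π√(0.74325/(5.068 × 1.611 × 0.33165)) = 3.292 s.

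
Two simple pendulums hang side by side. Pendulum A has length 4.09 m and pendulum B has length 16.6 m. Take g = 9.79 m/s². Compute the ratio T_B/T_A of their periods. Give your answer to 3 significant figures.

2.01

T ∝ √L, so T_B/T_A = √(L_B/L_A) = √(16.6/4.09) = 2.01.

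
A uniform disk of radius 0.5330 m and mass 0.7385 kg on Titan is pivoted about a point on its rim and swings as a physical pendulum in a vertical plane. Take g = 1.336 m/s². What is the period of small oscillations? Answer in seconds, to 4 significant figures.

I_cm = ½mr² = 0.10490 kg·m². The pivot is at distance d = 0.5330 m from the centre of mass.
By the parallel-axis theorem, I = I_cm + md² = 0.10490 + 0.20980 = 0.31470 kg·m².
T = 2π√(I/(mgd)) = 2π√(0.31470/(0.7385 × 1.336 × 0.5330)) = 4.861 s.

4.861 s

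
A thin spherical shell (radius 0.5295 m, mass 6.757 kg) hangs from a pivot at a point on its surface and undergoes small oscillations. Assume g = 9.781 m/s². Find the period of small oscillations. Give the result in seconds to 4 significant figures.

1.887 s

I_cm = (2/3)mr² = 1.2630 kg·m². The pivot is at distance d = 0.5295 m from the centre of mass.
By the parallel-axis theorem, I = I_cm + md² = 1.2630 + 1.8945 = 3.1574 kg·m².
T = 2π√(I/(mgd)) = 2π√(3.1574/(6.757 × 9.781 × 0.5295)) = 1.887 s.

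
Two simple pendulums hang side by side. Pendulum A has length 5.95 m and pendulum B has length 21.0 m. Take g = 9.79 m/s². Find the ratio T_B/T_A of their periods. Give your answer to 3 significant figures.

1.88

T ∝ √L, so T_B/T_A = √(L_B/L_A) = √(21.0/5.95) = 1.88.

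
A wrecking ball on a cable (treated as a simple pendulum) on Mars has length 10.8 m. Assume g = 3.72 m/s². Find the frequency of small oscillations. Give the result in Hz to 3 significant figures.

T = 2π√(L/g) = 2π√(10.8/3.72) = 10.71 s, so f = 1/T = 0.0934 Hz.

0.0934 Hz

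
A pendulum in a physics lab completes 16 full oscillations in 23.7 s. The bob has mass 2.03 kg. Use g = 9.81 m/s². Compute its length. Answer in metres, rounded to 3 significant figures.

T = 23.7/16 = 1.481 s.
From T = 2π√(L/g), L = gT²/(4π²) = 9.81 × 1.481²/(4π²) = 0.545 m.

0.545 m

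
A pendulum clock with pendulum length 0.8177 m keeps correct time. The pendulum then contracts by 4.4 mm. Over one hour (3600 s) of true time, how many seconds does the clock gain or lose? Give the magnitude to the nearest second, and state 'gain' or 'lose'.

T ∝ √L, so T'/T = √(0.81330/0.8177) = 0.997306.
In 3600 s of true time the clock registers 3600/0.997306 = 3609.7 s, so it gains 10 s.

gain 10 s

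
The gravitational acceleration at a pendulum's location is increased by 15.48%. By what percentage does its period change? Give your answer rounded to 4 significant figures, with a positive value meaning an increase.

-6.944%

T ∝ 1/√g, so T'/T = 1/√(1.1548) = 0.93056.
Percentage change in T = (0.93056 − 1) × 100% = -6.944%.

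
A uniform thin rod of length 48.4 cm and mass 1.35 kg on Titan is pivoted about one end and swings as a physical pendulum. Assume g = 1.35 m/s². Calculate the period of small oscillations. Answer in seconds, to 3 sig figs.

3.07 s

For a physical pendulum T = 2π√(I/(mgd)), with d = 0.2420 m from pivot to centre of mass.
I_cm = mL²/12 = 1.35 × 0.484²/12 = 0.02635 kg·m²; I = I_cm + md² = 0.02635 + 1.35 × 0.2420² = 0.1054 kg·m².
T = 2π√(0.1054/(1.35 × 1.35 × 0.2420)) = 3.07 s.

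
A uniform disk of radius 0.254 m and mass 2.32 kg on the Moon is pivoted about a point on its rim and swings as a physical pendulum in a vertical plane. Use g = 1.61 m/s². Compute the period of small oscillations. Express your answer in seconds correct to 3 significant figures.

3.06 s

I_cm = ½mr² = 0.07484 kg·m². The pivot is at distance d = 0.254 m from the centre of mass.
By the parallel-axis theorem, I = I_cm + md² = 0.07484 + 0.1497 = 0.2245 kg·m².
T = 2π√(I/(mgd)) = 2π√(0.2245/(2.32 × 1.61 × 0.254)) = 3.06 s.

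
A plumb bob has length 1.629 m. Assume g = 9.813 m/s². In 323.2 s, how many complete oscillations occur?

126

T = 2π√(L/g) = 2π√(1.629/9.813) = 2.5600 s.
Number of complete oscillations = ⌊323.2/2.5600⌋ = ⌊126.25⌋ = 126.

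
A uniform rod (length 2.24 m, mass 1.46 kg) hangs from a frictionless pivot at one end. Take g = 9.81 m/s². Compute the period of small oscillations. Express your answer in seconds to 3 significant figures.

For a physical pendulum T = 2π√(I/(mgd)), with d = 1.120 m from pivot to centre of mass.
I_cm = mL²/12 = 1.46 × 2.24²/12 = 0.6105 kg·m²; I = I_cm + md² = 0.6105 + 1.46 × 1.120² = 2.442 kg·m².
T = 2π√(2.442/(1.46 × 9.81 × 1.120)) = 2.45 s.

2.45 s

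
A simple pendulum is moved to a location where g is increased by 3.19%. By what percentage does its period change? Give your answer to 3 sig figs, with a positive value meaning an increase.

-1.56%

T ∝ 1/√g, so T'/T = 1/√(1.032) = 0.9844.
Percentage change in T = (0.9844 − 1) × 100% = -1.56%.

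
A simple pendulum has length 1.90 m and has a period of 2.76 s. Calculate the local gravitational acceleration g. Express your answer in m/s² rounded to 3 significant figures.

From T = 2π√(L/g), g = 4π²L/T² = 4π² × 1.90/2.760² = 9.85 m/s².

9.85 m/s²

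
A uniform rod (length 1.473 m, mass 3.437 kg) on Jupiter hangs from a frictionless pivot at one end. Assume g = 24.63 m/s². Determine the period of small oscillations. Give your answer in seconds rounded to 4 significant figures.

For a physical pendulum T = 2π√(I/(mgd)), with d = 0.73650 m from pivot to centre of mass.
I_cm = mL²/12 = 3.437 × 1.473²/12 = 0.62145 kg·m²; I = I_cm + md² = 0.62145 + 3.437 × 0.73650² = 2.4858 kg·m².
T = 2π√(2.4858/(3.437 × 24.63 × 0.73650)) = 1.255 s.

1.255 s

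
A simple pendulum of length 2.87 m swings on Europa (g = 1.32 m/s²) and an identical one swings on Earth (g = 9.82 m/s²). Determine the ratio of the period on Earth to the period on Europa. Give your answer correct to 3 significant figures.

T ∝ 1/√g, so T₂/T₁ = √(g₁/g₂) = √(1.32/9.82) = 0.367.

0.367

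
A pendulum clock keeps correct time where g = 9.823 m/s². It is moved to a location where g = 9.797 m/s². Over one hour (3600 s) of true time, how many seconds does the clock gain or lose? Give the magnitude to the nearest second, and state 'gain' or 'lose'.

lose 5 s

The clock's period scales as T ∝ 1/√g, so T'/T = √(9.823/9.797) = 1.00133.
In 3600 s of true time the clock registers 3600/1.00133 = 3595.2 s, so it loses 5 s.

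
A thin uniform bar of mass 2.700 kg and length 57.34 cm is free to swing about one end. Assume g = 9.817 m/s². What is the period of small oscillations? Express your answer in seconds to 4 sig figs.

1.240 s

For a physical pendulum T = 2π√(I/(mgd)), with d = 0.28670 m from pivot to centre of mass.
I_cm = mL²/12 = 2.700 × 0.5734²/12 = 0.073977 kg·m²; I = I_cm + md² = 0.073977 + 2.700 × 0.28670² = 0.29591 kg·m².
T = 2π√(0.29591/(2.700 × 9.817 × 0.28670)) = 1.240 s.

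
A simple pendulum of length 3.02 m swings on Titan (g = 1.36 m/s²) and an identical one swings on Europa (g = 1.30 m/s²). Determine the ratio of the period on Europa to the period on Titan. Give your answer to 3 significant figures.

T ∝ 1/√g, so T₂/T₁ = √(g₁/g₂) = √(1.36/1.30) = 1.02.

1.02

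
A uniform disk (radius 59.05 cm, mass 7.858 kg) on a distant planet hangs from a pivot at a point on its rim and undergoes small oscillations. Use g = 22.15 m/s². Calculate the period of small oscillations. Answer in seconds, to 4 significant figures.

I_cm = ½mr² = 1.3700 kg·m². The pivot is at distance d = 0.5905 m from the centre of mass.
By the parallel-axis theorem, I = I_cm + md² = 1.3700 + 2.7400 = 4.1100 kg·m².
T = 2π√(I/(mgd)) = 2π√(4.1100/(7.858 × 22.15 × 0.5905)) = 1.256 s.

1.256 s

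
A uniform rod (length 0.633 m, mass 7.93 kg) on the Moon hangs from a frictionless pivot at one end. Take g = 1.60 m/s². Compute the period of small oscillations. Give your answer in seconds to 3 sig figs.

3.23 s

For a physical pendulum T = 2π√(I/(mgd)), with d = 0.3165 m from pivot to centre of mass.
I_cm = mL²/12 = 7.93 × 0.633²/12 = 0.2648 kg·m²; I = I_cm + md² = 0.2648 + 7.93 × 0.3165² = 1.059 kg·m².
T = 2π√(1.059/(7.93 × 1.60 × 0.3165)) = 3.23 s.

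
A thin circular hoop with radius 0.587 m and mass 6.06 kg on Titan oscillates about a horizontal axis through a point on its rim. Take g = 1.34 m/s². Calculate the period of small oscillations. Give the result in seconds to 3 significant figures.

5.88 s

I_cm = mr² = 2.088 kg·m². The pivot is at distance d = 0.587 m from the centre of mass.
By the parallel-axis theorem, I = I_cm + md² = 2.088 + 2.088 = 4.176 kg·m².
T = 2π√(I/(mgd)) = 2π√(4.176/(6.06 × 1.34 × 0.587)) = 5.88 s.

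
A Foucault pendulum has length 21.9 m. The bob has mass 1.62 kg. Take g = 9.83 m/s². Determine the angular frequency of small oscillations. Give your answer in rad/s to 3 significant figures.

0.670 rad/s

ω = √(g/L) = √(9.83/21.9) = 0.670 rad/s.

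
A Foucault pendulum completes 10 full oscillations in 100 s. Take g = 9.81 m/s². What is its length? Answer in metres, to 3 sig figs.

T = 100/10 = 10.00 s.
From T = 2π√(L/g), L = gT²/(4π²) = 9.81 × 10.00²/(4π²) = 24.8 m.

24.8 m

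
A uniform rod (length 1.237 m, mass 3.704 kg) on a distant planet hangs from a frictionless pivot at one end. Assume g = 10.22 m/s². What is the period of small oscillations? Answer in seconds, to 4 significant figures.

1.785 s

For a physical pendulum T = 2π√(I/(mgd)), with d = 0.61850 m from pivot to centre of mass.
I_cm = mL²/12 = 3.704 × 1.237²/12 = 0.47231 kg·m²; I = I_cm + md² = 0.47231 + 3.704 × 0.61850² = 1.8892 kg·m².
T = 2π√(1.8892/(3.704 × 10.22 × 0.61850)) = 1.785 s.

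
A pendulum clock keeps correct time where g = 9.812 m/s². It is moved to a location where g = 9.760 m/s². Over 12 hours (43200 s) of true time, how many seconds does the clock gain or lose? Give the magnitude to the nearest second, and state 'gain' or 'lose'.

lose 115 s

The clock's period scales as T ∝ 1/√g, so T'/T = √(9.812/9.760) = 1.00266.
In 43200 s of true time the clock registers 43200/1.00266 = 43085.4 s, so it loses 115 s.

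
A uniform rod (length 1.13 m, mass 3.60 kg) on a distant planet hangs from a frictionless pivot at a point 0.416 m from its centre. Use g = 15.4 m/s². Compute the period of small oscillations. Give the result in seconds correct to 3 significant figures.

1.31 s

For a physical pendulum T = 2π√(I/(mgd)), with d = 0.4160 m from pivot to centre of mass.
I_cm = mL²/12 = 3.60 × 1.13²/12 = 0.3831 kg·m²; I = I_cm + md² = 0.3831 + 3.60 × 0.4160² = 1.006 kg·m².
T = 2π√(1.006/(3.60 × 15.4 × 0.4160)) = 1.31 s.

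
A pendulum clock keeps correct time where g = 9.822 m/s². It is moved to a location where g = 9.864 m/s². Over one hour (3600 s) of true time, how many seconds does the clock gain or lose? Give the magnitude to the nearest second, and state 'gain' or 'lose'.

gain 8 s

The clock's period scales as T ∝ 1/√g, so T'/T = √(9.822/9.864) = 0.997869.
In 3600 s of true time the clock registers 3600/0.997869 = 3607.7 s, so it gains 8 s.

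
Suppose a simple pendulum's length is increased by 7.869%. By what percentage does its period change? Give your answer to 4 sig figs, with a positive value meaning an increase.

3.860%

T ∝ √L, so T'/T = √(1.0787) = 1.0386.
Percentage change in T = (1.0386 − 1) × 100% = 3.860%.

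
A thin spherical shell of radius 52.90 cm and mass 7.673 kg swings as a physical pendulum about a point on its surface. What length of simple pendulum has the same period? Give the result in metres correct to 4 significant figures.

0.8817 m

The equivalent simple-pendulum length is L_eq = I/(md), where I is about the pivot and d = 0.52900 m.
I_cm = (2/3)mR² = 1.4315 kg·m², so I = I_cm + md² = 1.4315 + 2.1472 = 3.5787 kg·m².
L_eq = 3.5787/(7.673 × 0.52900) = 0.8817 m.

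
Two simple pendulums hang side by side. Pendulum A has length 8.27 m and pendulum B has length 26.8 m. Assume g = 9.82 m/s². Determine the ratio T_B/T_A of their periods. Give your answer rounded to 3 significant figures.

1.80

T ∝ √L, so T_B/T_A = √(L_B/L_A) = √(26.8/8.27) = 1.80.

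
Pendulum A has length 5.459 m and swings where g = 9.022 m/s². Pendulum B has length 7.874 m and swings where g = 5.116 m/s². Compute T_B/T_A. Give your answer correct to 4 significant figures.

T = 2π√(L/g), so T_B/T_A = √((L_B/g_B)/(L_A/g_A)) = √((7.874/5.116)/(5.459/9.022)) = 1.595.

1.595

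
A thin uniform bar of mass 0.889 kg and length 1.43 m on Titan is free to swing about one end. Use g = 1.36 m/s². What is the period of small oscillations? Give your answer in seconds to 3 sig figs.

5.26 s

For a physical pendulum T = 2π√(I/(mgd)), with d = 0.7150 m from pivot to centre of mass.
I_cm = mL²/12 = 0.889 × 1.43²/12 = 0.1515 kg·m²; I = I_cm + md² = 0.1515 + 0.889 × 0.7150² = 0.6060 kg·m².
T = 2π√(0.6060/(0.889 × 1.36 × 0.7150)) = 5.26 s.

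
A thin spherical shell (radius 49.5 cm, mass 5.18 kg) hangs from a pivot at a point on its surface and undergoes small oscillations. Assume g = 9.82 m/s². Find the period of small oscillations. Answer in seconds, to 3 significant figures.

1.82 s

I_cm = (2/3)mr² = 0.8462 kg·m². The pivot is at distance d = 0.495 m from the centre of mass.
By the parallel-axis theorem, I = I_cm + md² = 0.8462 + 1.269 = 2.115 kg·m².
T = 2π√(I/(mgd)) = 2π√(2.115/(5.18 × 9.82 × 0.495)) = 1.82 s.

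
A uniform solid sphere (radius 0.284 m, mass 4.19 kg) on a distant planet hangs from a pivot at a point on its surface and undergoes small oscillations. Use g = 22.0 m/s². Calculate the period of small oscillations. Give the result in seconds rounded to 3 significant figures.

I_cm = (2/5)mr² = 0.1352 kg·m². The pivot is at distance d = 0.284 m from the centre of mass.
By the parallel-axis theorem, I = I_cm + md² = 0.1352 + 0.3379 = 0.4731 kg·m².
T = 2π√(I/(mgd)) = 2π√(0.4731/(4.19 × 22.0 × 0.284)) = 0.845 s.

0.845 s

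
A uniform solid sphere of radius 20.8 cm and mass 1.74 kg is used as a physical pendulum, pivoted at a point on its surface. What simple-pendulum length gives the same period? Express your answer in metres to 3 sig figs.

The equivalent simple-pendulum length is L_eq = I/(md), where I is about the pivot and d = 0.2080 m.
I_cm = (2/5)mR² = 0.03011 kg·m², so I = I_cm + md² = 0.03011 + 0.07528 = 0.1054 kg·m².
L_eq = 0.1054/(1.74 × 0.2080) = 0.291 m.

0.291 m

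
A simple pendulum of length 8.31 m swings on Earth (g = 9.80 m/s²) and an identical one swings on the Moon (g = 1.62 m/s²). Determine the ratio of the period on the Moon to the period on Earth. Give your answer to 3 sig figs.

2.46

T ∝ 1/√g, so T₂/T₁ = √(g₁/g₂) = √(9.80/1.62) = 2.46.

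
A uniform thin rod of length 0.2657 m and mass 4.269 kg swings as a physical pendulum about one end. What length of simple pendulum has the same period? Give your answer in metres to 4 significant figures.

The equivalent simple-pendulum length is L_eq = I/(md), where I is about the pivot and d = 0.13285 m.
I_cm = (1/12)mL² = 0.025115 kg·m², so I = I_cm + md² = 0.025115 + 0.075344 = 0.10046 kg·m².
L_eq = 0.10046/(4.269 × 0.13285) = 0.1771 m.

0.1771 m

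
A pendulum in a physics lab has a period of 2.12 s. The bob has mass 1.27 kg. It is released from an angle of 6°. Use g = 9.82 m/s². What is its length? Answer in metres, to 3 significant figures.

1.12 m

From T = 2π√(L/g), L = gT²/(4π²) = 9.82 × 2.120²/(4π²) = 1.12 m.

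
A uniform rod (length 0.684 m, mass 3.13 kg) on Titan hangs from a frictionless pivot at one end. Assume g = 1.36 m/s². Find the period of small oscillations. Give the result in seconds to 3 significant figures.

3.64 s

For a physical pendulum T = 2π√(I/(mgd)), with d = 0.3420 m from pivot to centre of mass.
I_cm = mL²/12 = 3.13 × 0.684²/12 = 0.1220 kg·m²; I = I_cm + md² = 0.1220 + 3.13 × 0.3420² = 0.4881 kg·m².
T = 2π√(0.4881/(3.13 × 1.36 × 0.3420)) = 3.64 s.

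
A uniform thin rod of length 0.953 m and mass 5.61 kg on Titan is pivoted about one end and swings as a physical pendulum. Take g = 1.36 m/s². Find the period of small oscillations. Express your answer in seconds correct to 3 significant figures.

4.29 s

For a physical pendulum T = 2π√(I/(mgd)), with d = 0.4765 m from pivot to centre of mass.
I_cm = mL²/12 = 5.61 × 0.953²/12 = 0.4246 kg·m²; I = I_cm + md² = 0.4246 + 5.61 × 0.4765² = 1.698 kg·m².
T = 2π√(1.698/(5.61 × 1.36 × 0.4765)) = 4.29 s.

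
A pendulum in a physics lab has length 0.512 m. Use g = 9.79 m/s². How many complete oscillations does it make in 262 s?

182

T = 2π√(L/g) = 2π√(0.512/9.79) = 1.437 s.
Number of complete oscillations = ⌊262/1.437⌋ = ⌊182.3⌋ = 182.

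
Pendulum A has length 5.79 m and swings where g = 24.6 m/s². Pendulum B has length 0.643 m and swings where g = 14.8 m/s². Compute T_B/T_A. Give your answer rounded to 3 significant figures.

T = 2π√(L/g), so T_B/T_A = √((L_B/g_B)/(L_A/g_A)) = √((0.643/14.8)/(5.79/24.6)) = 0.430.

0.430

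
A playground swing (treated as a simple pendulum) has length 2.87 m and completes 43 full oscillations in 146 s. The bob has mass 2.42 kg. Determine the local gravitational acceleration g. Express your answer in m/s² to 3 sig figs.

9.83 m/s²

T = 146/43 = 3.395 s.
From T = 2π√(L/g), g = 4π²L/T² = 4π² × 2.87/3.395² = 9.83 m/s².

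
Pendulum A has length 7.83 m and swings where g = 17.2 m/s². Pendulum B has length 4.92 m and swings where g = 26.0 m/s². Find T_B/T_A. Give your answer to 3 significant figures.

0.645

T = 2π√(L/g), so T_B/T_A = √((L_B/g_B)/(L_A/g_A)) = √((4.92/26.0)/(7.83/17.2)) = 0.645.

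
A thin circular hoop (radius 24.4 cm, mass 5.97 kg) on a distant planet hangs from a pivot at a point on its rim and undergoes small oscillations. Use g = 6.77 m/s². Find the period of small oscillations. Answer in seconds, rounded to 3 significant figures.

I_cm = mr² = 0.3554 kg·m². The pivot is at distance d = 0.244 m from the centre of mass.
By the parallel-axis theorem, I = I_cm + md² = 0.3554 + 0.3554 = 0.7109 kg·m².
T = 2π√(I/(mgd)) = 2π√(0.7109/(5.97 × 6.77 × 0.244)) = 1.69 s.

1.69 s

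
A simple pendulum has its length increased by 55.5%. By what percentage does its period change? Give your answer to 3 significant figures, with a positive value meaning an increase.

T ∝ √L, so T'/T = √(1.555) = 1.247.
Percentage change in T = (1.247 − 1) × 100% = 24.7%.

24.7%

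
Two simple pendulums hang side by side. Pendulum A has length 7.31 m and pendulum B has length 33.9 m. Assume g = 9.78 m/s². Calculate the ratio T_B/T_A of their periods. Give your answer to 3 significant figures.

T ∝ √L, so T_B/T_A = √(L_B/L_A) = √(33.9/7.31) = 2.15.

2.15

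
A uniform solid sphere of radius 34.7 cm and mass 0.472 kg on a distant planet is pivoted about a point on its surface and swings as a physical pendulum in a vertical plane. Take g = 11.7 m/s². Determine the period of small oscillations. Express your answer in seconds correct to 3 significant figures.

1.28 s

I_cm = (2/5)mr² = 0.02273 kg·m². The pivot is at distance d = 0.347 m from the centre of mass.
By the parallel-axis theorem, I = I_cm + md² = 0.02273 + 0.05683 = 0.07957 kg·m².
T = 2π√(I/(mgd)) = 2π√(0.07957/(0.472 × 11.7 × 0.347)) = 1.28 s.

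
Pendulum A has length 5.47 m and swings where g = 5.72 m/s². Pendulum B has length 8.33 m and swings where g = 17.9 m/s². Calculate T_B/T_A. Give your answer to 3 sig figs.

T = 2π√(L/g), so T_B/T_A = √((L_B/g_B)/(L_A/g_A)) = √((8.33/17.9)/(5.47/5.72)) = 0.698.

0.698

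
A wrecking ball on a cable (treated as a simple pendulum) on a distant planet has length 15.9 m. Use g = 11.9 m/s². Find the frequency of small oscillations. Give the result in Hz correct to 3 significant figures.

T = 2π√(L/g) = 2π√(15.9/11.9) = 7.263 s, so f = 1/T = 0.138 Hz.

0.138 Hz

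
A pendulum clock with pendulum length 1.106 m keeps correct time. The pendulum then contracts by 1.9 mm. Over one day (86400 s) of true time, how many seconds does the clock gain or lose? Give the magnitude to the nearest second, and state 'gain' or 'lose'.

gain 74 s

T ∝ √L, so T'/T = √(1.10410/1.106) = 0.999141.
In 86400 s of true time the clock registers 86400/0.999141 = 86474.3 s, so it gains 74 s.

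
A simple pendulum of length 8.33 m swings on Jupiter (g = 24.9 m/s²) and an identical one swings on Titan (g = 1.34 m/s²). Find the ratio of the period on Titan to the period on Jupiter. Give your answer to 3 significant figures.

T ∝ 1/√g, so T₂/T₁ = √(g₁/g₂) = √(24.9/1.34) = 4.31.

4.31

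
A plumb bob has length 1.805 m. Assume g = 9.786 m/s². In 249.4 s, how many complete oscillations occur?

92

T = 2π√(L/g) = 2π√(1.805/9.786) = 2.6985 s.
Number of complete oscillations = ⌊249.4/2.6985⌋ = ⌊92.423⌋ = 92.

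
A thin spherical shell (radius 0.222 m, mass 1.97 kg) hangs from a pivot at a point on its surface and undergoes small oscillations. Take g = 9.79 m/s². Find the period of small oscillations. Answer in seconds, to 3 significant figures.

I_cm = (2/3)mr² = 0.06473 kg·m². The pivot is at distance d = 0.222 m from the centre of mass.
By the parallel-axis theorem, I = I_cm + md² = 0.06473 + 0.09709 = 0.1618 kg·m².
T = 2π√(I/(mgd)) = 2π√(0.1618/(1.97 × 9.79 × 0.222)) = 1.22 s.

1.22 s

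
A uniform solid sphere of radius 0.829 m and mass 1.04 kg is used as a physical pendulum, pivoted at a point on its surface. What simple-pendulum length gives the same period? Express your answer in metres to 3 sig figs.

1.16 m

The equivalent simple-pendulum length is L_eq = I/(md), where I is about the pivot and d = 0.8290 m.
I_cm = (2/5)mR² = 0.2859 kg·m², so I = I_cm + md² = 0.2859 + 0.7147 = 1.001 kg·m².
L_eq = 1.001/(1.04 × 0.8290) = 1.16 m.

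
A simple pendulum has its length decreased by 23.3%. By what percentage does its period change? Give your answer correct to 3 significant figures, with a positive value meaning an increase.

T ∝ √L, so T'/T = √(0.7670) = 0.8758.
Percentage change in T = (0.8758 − 1) × 100% = -12.4%.

-12.4%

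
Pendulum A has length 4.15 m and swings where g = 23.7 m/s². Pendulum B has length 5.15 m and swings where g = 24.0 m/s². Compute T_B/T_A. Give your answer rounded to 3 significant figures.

T = 2π√(L/g), so T_B/T_A = √((L_B/g_B)/(L_A/g_A)) = √((5.15/24.0)/(4.15/23.7)) = 1.11.

1.11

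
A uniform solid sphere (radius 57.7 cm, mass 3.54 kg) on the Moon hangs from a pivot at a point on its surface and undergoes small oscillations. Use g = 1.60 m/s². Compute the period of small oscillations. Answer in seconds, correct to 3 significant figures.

4.46 s

I_cm = (2/5)mr² = 0.4714 kg·m². The pivot is at distance d = 0.577 m from the centre of mass.
By the parallel-axis theorem, I = I_cm + md² = 0.4714 + 1.179 = 1.650 kg·m².
T = 2π√(I/(mgd)) = 2π√(1.650/(3.54 × 1.60 × 0.577)) = 4.46 s.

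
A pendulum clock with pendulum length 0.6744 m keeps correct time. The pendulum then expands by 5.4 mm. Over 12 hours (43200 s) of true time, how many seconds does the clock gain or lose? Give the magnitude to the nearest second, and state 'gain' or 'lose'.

lose 172 s

T ∝ √L, so T'/T = √(0.67980/0.6744) = 1.00400.
In 43200 s of true time the clock registers 43200/1.00400 = 43028.1 s, so it loses 172 s.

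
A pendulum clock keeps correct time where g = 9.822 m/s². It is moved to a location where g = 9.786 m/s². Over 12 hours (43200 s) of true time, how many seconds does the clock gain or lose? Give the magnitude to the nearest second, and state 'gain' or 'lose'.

lose 79 s

The clock's period scales as T ∝ 1/√g, so T'/T = √(9.822/9.786) = 1.00184.
In 43200 s of true time the clock registers 43200/1.00184 = 43120.8 s, so it loses 79 s.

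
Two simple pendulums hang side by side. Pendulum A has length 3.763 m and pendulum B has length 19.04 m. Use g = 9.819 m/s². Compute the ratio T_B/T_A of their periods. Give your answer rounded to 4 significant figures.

T ∝ √L, so T_B/T_A = √(L_B/L_A) = √(19.04/3.763) = 2.249.

2.249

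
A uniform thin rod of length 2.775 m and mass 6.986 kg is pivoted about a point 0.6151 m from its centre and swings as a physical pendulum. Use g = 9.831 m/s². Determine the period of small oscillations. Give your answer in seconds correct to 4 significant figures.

For a physical pendulum T = 2π√(I/(mgd)), with d = 0.61510 m from pivot to centre of mass.
I_cm = mL²/12 = 6.986 × 2.775²/12 = 4.4830 kg·m²; I = I_cm + md² = 4.4830 + 6.986 × 0.61510² = 7.1262 kg·m².
T = 2π√(7.1262/(6.986 × 9.831 × 0.61510)) = 2.581 s.

2.581 s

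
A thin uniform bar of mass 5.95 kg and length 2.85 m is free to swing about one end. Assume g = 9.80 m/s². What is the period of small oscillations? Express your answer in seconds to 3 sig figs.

2.77 s

For a physical pendulum T = 2π√(I/(mgd)), with d = 1.425 m from pivot to centre of mass.
I_cm = mL²/12 = 5.95 × 2.85²/12 = 4.027 kg·m²; I = I_cm + md² = 4.027 + 5.95 × 1.425² = 16.11 kg·m².
T = 2π√(16.11/(5.95 × 9.80 × 1.425)) = 2.77 s.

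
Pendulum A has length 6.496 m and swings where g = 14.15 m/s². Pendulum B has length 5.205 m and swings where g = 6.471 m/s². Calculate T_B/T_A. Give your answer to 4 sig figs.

T = 2π√(L/g), so T_B/T_A = √((L_B/g_B)/(L_A/g_A)) = √((5.205/6.471)/(6.496/14.15)) = 1.324.

1.324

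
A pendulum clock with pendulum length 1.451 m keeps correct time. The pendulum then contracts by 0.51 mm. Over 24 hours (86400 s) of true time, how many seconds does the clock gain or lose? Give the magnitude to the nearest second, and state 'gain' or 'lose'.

gain 15 s

T ∝ √L, so T'/T = √(1.45049/1.451) = 0.999824.
In 86400 s of true time the clock registers 86400/0.999824 = 86415.2 s, so it gains 15 s.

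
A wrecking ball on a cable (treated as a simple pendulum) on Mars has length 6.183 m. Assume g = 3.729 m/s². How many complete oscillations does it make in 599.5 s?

T = 2π√(L/g) = 2π√(6.183/3.729) = 8.0906 s.
Number of complete oscillations = ⌊599.5/8.0906⌋ = ⌊74.098⌋ = 74.

74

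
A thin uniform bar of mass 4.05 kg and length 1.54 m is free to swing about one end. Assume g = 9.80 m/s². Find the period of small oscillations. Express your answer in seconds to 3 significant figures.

2.03 s

For a physical pendulum T = 2π√(I/(mgd)), with d = 0.7700 m from pivot to centre of mass.
I_cm = mL²/12 = 4.05 × 1.54²/12 = 0.8004 kg·m²; I = I_cm + md² = 0.8004 + 4.05 × 0.7700² = 3.202 kg·m².
T = 2π√(3.202/(4.05 × 9.80 × 0.7700)) = 2.03 s.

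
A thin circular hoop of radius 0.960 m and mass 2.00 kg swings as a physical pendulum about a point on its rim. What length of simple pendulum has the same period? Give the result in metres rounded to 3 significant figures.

1.92 m

The equivalent simple-pendulum length is L_eq = I/(md), where I is about the pivot and d = 0.9600 m.
I_cm = mR² = 1.843 kg·m², so I = I_cm + md² = 1.843 + 1.843 = 3.686 kg·m².
L_eq = 3.686/(2.00 × 0.9600) = 1.92 m.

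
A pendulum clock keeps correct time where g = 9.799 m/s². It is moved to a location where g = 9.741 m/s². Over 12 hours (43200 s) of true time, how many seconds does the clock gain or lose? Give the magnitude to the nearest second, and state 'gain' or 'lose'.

The clock's period scales as T ∝ 1/√g, so T'/T = √(9.799/9.741) = 1.00297.
In 43200 s of true time the clock registers 43200/1.00297 = 43072.0 s, so it loses 128 s.

lose 128 s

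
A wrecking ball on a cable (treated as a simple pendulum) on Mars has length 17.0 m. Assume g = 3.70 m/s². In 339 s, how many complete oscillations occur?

T = 2π√(L/g) = 2π√(17.0/3.70) = 13.47 s.
Number of complete oscillations = ⌊339/13.47⌋ = ⌊25.17⌋ = 25.

25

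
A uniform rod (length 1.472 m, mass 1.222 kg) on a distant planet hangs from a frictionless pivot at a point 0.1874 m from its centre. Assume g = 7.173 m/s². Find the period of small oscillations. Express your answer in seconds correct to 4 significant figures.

2.517 s

For a physical pendulum T = 2π√(I/(mgd)), with d = 0.18740 m from pivot to centre of mass.
I_cm = mL²/12 = 1.222 × 1.472²/12 = 0.22065 kg·m²; I = I_cm + md² = 0.22065 + 1.222 × 0.18740² = 0.26357 kg·m².
T = 2π√(0.26357/(1.222 × 7.173 × 0.18740)) = 2.517 s.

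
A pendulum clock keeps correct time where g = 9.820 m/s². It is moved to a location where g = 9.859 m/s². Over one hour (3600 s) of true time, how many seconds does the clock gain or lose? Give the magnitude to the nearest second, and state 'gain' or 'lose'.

gain 7 s

The clock's period scales as T ∝ 1/√g, so T'/T = √(9.820/9.859) = 0.998020.
In 3600 s of true time the clock registers 3600/0.998020 = 3607.1 s, so it gains 7 s.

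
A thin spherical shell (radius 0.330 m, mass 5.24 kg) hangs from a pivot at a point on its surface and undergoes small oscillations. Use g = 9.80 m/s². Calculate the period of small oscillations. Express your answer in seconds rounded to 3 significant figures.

I_cm = (2/3)mr² = 0.3804 kg·m². The pivot is at distance d = 0.330 m from the centre of mass.
By the parallel-axis theorem, I = I_cm + md² = 0.3804 + 0.5706 = 0.9511 kg·m².
T = 2π√(I/(mgd)) = 2π√(0.9511/(5.24 × 9.80 × 0.330)) = 1.49 s.

1.49 s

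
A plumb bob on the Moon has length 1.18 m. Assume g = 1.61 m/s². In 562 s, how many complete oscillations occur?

104

T = 2π√(L/g) = 2π√(1.18/1.61) = 5.379 s.
Number of complete oscillations = ⌊562/5.379⌋ = ⌊104.5⌋ = 104.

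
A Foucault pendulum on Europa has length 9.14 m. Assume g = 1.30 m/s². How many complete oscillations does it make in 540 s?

T = 2π√(L/g) = 2π√(9.14/1.30) = 16.66 s.
Number of complete oscillations = ⌊540/16.66⌋ = ⌊32.41⌋ = 32.

32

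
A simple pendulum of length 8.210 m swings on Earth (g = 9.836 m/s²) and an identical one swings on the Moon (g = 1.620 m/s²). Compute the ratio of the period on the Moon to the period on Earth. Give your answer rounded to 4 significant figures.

2.464

T ∝ 1/√g, so T₂/T₁ = √(g₁/g₂) = √(9.836/1.620) = 2.464.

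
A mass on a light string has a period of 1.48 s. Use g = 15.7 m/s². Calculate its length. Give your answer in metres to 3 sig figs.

0.871 m

From T = 2π√(L/g), L = gT²/(4π²) = 15.7 × 1.480²/(4π²) = 0.871 m.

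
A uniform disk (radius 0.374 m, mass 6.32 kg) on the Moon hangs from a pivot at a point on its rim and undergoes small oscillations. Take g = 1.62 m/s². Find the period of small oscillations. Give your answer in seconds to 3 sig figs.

I_cm = ½mr² = 0.4420 kg·m². The pivot is at distance d = 0.374 m from the centre of mass.
By the parallel-axis theorem, I = I_cm + md² = 0.4420 + 0.8840 = 1.326 kg·m².
T = 2π√(I/(mgd)) = 2π√(1.326/(6.32 × 1.62 × 0.374)) = 3.70 s.

3.70 s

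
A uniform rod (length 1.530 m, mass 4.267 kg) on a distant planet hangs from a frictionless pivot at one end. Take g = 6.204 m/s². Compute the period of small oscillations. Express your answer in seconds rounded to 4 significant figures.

2.548 s

For a physical pendulum T = 2π√(I/(mgd)), with d = 0.76500 m from pivot to centre of mass.
I_cm = mL²/12 = 4.267 × 1.530²/12 = 0.83239 kg·m²; I = I_cm + md² = 0.83239 + 4.267 × 0.76500² = 3.3295 kg·m².
T = 2π√(3.3295/(4.267 × 6.204 × 0.76500)) = 2.548 s.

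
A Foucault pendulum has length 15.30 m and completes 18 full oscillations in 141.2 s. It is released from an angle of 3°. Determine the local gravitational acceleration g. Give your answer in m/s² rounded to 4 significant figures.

T = 141.2/18 = 7.8444 s.
From T = 2π√(L/g), g = 4π²L/T² = 4π² × 15.30/7.8444² = 9.816 m/s².

9.816 m/s²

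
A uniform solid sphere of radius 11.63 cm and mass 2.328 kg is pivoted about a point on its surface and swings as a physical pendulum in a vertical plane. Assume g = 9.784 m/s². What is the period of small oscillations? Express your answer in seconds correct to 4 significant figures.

I_cm = (2/5)mr² = 0.012595 kg·m². The pivot is at distance d = 0.1163 m from the centre of mass.
By the parallel-axis theorem, I = I_cm + md² = 0.012595 + 0.031488 = 0.044083 kg·m².
T = 2π√(I/(mgd)) = 2π√(0.044083/(2.328 × 9.784 × 0.1163)) = 0.8105 s.

0.8105 s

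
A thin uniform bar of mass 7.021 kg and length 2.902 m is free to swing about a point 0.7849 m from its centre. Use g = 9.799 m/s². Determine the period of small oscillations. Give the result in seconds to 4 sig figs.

2.601 s

For a physical pendulum T = 2π√(I/(mgd)), with d = 0.78490 m from pivot to centre of mass.
I_cm = mL²/12 = 7.021 × 2.902²/12 = 4.9273 kg·m²; I = I_cm + md² = 4.9273 + 7.021 × 0.78490² = 9.2528 kg·m².
T = 2π√(9.2528/(7.021 × 9.799 × 0.78490)) = 2.601 s.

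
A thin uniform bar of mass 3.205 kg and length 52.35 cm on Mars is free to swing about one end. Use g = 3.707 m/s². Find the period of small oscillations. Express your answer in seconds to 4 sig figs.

1.928 s

For a physical pendulum T = 2π√(I/(mgd)), with d = 0.26175 m from pivot to centre of mass.
I_cm = mL²/12 = 3.205 × 0.5235²/12 = 0.073195 kg·m²; I = I_cm + md² = 0.073195 + 3.205 × 0.26175² = 0.29278 kg·m².
T = 2π√(0.29278/(3.205 × 3.707 × 0.26175)) = 1.928 s.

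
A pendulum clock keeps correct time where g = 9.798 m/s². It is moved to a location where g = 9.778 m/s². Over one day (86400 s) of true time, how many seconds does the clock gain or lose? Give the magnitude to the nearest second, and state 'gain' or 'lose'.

lose 88 s

The clock's period scales as T ∝ 1/√g, so T'/T = √(9.798/9.778) = 1.00102.
In 86400 s of true time the clock registers 86400/1.00102 = 86311.8 s, so it loses 88 s.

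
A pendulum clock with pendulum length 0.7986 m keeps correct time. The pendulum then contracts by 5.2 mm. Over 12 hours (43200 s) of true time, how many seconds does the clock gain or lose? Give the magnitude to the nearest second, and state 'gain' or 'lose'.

T ∝ √L, so T'/T = √(0.79340/0.7986) = 0.996739.
In 43200 s of true time the clock registers 43200/0.996739 = 43341.3 s, so it gains 141 s.

gain 141 s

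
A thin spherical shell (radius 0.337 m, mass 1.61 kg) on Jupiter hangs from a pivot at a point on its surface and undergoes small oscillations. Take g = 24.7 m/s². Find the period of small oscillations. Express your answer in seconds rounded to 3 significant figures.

0.947 s

I_cm = (2/3)mr² = 0.1219 kg·m². The pivot is at distance d = 0.337 m from the centre of mass.
By the parallel-axis theorem, I = I_cm + md² = 0.1219 + 0.1828 = 0.3047 kg·m².
T = 2π√(I/(mgd)) = 2π√(0.3047/(1.61 × 24.7 × 0.337)) = 0.947 s.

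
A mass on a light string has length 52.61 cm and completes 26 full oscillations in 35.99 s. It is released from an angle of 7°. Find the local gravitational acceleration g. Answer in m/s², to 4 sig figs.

10.84 m/s²

T = 35.99/26 = 1.3842 s.
From T = 2π√(L/g), g = 4π²L/T² = 4π² × 0.5261/1.3842² = 10.84 m/s².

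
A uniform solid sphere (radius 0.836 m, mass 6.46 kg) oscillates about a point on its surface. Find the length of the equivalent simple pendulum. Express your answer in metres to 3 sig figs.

1.17 m

The equivalent simple-pendulum length is L_eq = I/(md), where I is about the pivot and d = 0.8360 m.
I_cm = (2/5)mR² = 1.806 kg·m², so I = I_cm + md² = 1.806 + 4.515 = 6.321 kg·m².
L_eq = 6.321/(6.46 × 0.8360) = 1.17 m.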